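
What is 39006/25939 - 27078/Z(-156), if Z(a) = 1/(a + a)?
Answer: 219141426510/25939 ≈ 8.4483e+6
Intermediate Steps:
Z(a) = 1/(2*a)
39006/25939 - 27078/Z(-156) = 39006/25939 - 27078/((1/2)/(-156)) = 39006*(1/25939) - 27078/((1/2)*(-1/156)) = 39006/25939 - 27078/(-1/312) = 39006/25939 - 27078*(-312) = 39006/25939 + 8448336 = 219141426510/25939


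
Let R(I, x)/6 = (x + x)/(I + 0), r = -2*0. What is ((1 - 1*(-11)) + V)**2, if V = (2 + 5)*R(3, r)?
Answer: 144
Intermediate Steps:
r = 0
R(I, x) = 12*x/I (R(I, x) = 6*((x + x)/(I + 0)) = 6*((2*x)/I) = 6*(2*x/I) = 12*x/I)
V = 0 (V = (2 + 5)*(12*0/3) = 7*(12*0*(1/3)) = 7*0 = 0)
((1 - 1*(-11)) + V)**2 = ((1 - 1*(-11)) + 0)**2 = ((1 + 11) + 0)**2 = (12 + 0)**2 = 12**2 = 144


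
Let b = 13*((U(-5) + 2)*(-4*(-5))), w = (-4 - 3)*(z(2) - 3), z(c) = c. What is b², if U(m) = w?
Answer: 5475600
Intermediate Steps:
w = 7 (w = (-4 - 3)*(2 - 3) = -7*(-1) = 7)
U(m) = 7
b = 2340 (b = 13*((7 + 2)*(-4*(-5))) = 13*(9*20) = 13*180 = 2340)
b² = 2340² = 5475600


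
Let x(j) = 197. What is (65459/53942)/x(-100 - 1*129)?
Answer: 65459/10626574 ≈ 0.0061599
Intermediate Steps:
(65459/53942)/x(-100 - 1*129) = (65459/53942)/197 = (65459*(1/53942))*(1/197) = (65459/53942)*(1/197) = 65459/10626574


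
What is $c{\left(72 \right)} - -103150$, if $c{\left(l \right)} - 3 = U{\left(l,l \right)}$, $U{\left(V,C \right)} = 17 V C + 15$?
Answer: $191296$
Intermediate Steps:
$U{\left(V,C \right)} = 15 + 17 C V$ ($U{\left(V,C \right)} = 17 C V + 15 = 15 + 17 C V$)
$c{\left(l \right)} = 18 + 17 l^{2}$ ($c{\left(l \right)} = 3 + \left(15 + 17 l l\right) = 3 + \left(15 + 17 l^{2}\right) = 18 + 17 l^{2}$)
$c{\left(72 \right)} - -103150 = \left(18 + 17 \cdot 72^{2}\right) - -103150 = \left(18 + 17 \cdot 5184\right) + 103150 = \left(18 + 88128\right) + 103150 = 88146 + 103150 = 191296$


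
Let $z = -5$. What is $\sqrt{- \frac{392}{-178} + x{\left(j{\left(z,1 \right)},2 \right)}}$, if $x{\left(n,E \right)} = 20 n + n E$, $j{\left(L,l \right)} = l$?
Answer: $\frac{\sqrt{191706}}{89} \approx 4.9196$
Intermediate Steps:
$x{\left(n,E \right)} = 20 n + E n$
$\sqrt{- \frac{392}{-178} + x{\left(j{\left(z,1 \right)},2 \right)}} = \sqrt{- \frac{392}{-178} + 1 \left(20 + 2\right)} = \sqrt{\left(-392\right) \left(- \frac{1}{178}\right) + 1 \cdot 22} = \sqrt{\frac{196}{89} + 22} = \sqrt{\frac{2154}{89}} = \frac{\sqrt{191706}}{89}$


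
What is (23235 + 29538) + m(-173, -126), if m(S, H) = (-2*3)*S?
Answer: 53811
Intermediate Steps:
m(S, H) = -6*S
(23235 + 29538) + m(-173, -126) = (23235 + 29538) - 6*(-173) = 52773 + 1038 = 53811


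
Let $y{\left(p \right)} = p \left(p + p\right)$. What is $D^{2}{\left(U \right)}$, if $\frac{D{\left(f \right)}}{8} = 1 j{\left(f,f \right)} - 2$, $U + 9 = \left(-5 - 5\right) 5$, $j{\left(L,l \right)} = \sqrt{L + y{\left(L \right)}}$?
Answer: $442048 - 768 \sqrt{767} \approx 4.2078 \cdot 10^{5}$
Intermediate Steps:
$y{\left(p \right)} = 2 p^{2}$ ($y{\left(p \right)} = p 2 p = 2 p^{2}$)
$j{\left(L,l \right)} = \sqrt{L + 2 L^{2}}$
$U = -59$ ($U = -9 + \left(-5 - 5\right) 5 = -9 - 50 = -59$)
$D{\left(f \right)} = -16 + 8 \sqrt{f \left(1 + 2 f\right)}$ ($D{\left(f \right)} = 8 \left(1 \sqrt{f \left(1 + 2 f\right)} - 2\right) = 8 \left(\sqrt{f \left(1 + 2 f\right)} - 2\right) = 8 \left(-2 + \sqrt{f \left(1 + 2 f\right)}\right) = -16 + 8 \sqrt{f \left(1 + 2 f\right)}$)
$D^{2}{\left(U \right)} = \left(-16 + 8 \sqrt{- 59 \left(1 + 2 \left(-59\right)\right)}\right)^{2} = \left(-16 + 8 \sqrt{- 59 \left(1 - 118\right)}\right)^{2} = \left(-16 + 8 \sqrt{\left(-59\right) \left(-117\right)}\right)^{2} = \left(-16 + 8 \sqrt{6903}\right)^{2} = \left(-16 + 8 \cdot 3 \sqrt{767}\right)^{2} = \left(-16 + 24 \sqrt{767}\right)^{2}$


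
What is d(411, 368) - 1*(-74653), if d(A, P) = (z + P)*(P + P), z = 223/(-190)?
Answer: 32740531/95 ≈ 3.4464e+5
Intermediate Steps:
z = -223/190 (z = 223*(-1/190) = -223/190 ≈ -1.1737)
d(A, P) = 2*P*(-223/190 + P) (d(A, P) = (-223/190 + P)*(P + P) = (-223/190 + P)*(2*P) = 2*P*(-223/190 + P))
d(411, 368) - 1*(-74653) = (1/95)*368*(-223 + 190*368) - 1*(-74653) = (1/95)*368*(-223 + 69920) + 74653 = (1/95)*368*69697 + 74653 = 25648496/95 + 74653 = 32740531/95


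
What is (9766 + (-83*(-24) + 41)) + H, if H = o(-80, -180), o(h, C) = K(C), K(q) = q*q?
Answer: 44199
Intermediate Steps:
K(q) = q²
o(h, C) = C²
H = 32400 (H = (-180)² = 32400)
(9766 + (-83*(-24) + 41)) + H = (9766 + (-83*(-24) + 41)) + 32400 = (9766 + (1992 + 41)) + 32400 = (9766 + 2033) + 32400 = 11799 + 32400 = 44199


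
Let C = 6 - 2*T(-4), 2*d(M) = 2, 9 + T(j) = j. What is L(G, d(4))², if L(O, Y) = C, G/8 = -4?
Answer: 1024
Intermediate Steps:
G = -32 (G = 8*(-4) = -32)
T(j) = -9 + j
d(M) = 1 (d(M) = (½)*2 = 1)
C = 32 (C = 6 - 2*(-9 - 4) = 6 - 2*(-13) = 6 + 26 = 32)
L(O, Y) = 32
L(G, d(4))² = 32² = 1024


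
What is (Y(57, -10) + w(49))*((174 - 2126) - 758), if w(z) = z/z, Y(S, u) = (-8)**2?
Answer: -176150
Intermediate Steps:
Y(S, u) = 64
w(z) = 1
(Y(57, -10) + w(49))*((174 - 2126) - 758) = (64 + 1)*((174 - 2126) - 758) = 65*(-1952 - 758) = 65*(-2710) = -176150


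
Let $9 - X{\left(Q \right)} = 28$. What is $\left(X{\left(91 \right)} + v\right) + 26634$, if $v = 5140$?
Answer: $31755$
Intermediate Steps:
$X{\left(Q \right)} = -19$ ($X{\left(Q \right)} = 9 - 28 = -19$)
$\left(X{\left(91 \right)} + v\right) + 26634 = \left(-19 + 5140\right) + 26634 = 5121 + 26634 = 31755$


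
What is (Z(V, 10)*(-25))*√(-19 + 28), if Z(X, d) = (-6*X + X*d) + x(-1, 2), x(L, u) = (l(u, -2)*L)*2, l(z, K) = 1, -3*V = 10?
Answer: 1150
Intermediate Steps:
V = -10/3 (V = -⅓*10 = -10/3 ≈ -3.3333)
x(L, u) = 2*L (x(L, u) = (1*L)*2 = L*2 = 2*L)
Z(X, d) = -2 - 6*X + X*d (Z(X, d) = (-6*X + X*d) + 2*(-1) = (-6*X + X*d) - 2 = -2 - 6*X + X*d)
(Z(V, 10)*(-25))*√(-19 + 28) = ((-2 - 6*(-10/3) - 10/3*10)*(-25))*√(-19 + 28) = ((-2 + 20 - 100/3)*(-25))*√9 = -46/3*(-25)*3 = (1150/3)*3 = 1150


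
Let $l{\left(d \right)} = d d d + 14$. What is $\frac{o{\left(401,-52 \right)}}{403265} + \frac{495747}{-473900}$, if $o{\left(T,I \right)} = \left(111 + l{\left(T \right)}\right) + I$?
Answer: $\frac{867364523847}{5460208100} \approx 158.85$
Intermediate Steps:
$l{\left(d \right)} = 14 + d^{3}$ ($l{\left(d \right)} = d^{2} d + 14 = d^{3} + 14 = 14 + d^{3}$)
$o{\left(T,I \right)} = 125 + I + T^{3}$ ($o{\left(T,I \right)} = \left(111 + \left(14 + T^{3}\right)\right) + I = \left(125 + T^{3}\right) + I = 125 + I + T^{3}$)
$\frac{o{\left(401,-52 \right)}}{403265} + \frac{495747}{-473900} = \frac{125 - 52 + 401^{3}}{403265} + \frac{495747}{-473900} = \left(125 - 52 + 64481201\right) \frac{1}{403265} + 495747 \left(- \frac{1}{473900}\right) = 64481274 \cdot \frac{1}{403265} - \frac{70821}{67700} = \frac{64481274}{403265} - \frac{70821}{67700} = \frac{867364523847}{5460208100}$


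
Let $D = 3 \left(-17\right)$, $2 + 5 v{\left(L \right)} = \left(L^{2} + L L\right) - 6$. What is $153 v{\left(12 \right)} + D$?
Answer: $8517$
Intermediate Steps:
$v{\left(L \right)} = - \frac{8}{5} + \frac{2 L^{2}}{5}$ ($v{\left(L \right)} = - \frac{2}{5} + \frac{\left(L^{2} + L L\right) - 6}{5} = - \frac{2}{5} + \frac{\left(L^{2} + L^{2}\right) - 6}{5} = - \frac{2}{5} + \frac{2 L^{2} - 6}{5} = - \frac{2}{5} + \frac{-6 + 2 L^{2}}{5} = - \frac{2}{5} + \left(- \frac{6}{5} + \frac{2 L^{2}}{5}\right) = - \frac{8}{5} + \frac{2 L^{2}}{5}$)
$D = -51$
$153 v{\left(12 \right)} + D = 153 \left(- \frac{8}{5} + \frac{2 \cdot 12^{2}}{5}\right) - 51 = 153 \left(- \frac{8}{5} + \frac{2}{5} \cdot 144\right) - 51 = 153 \left(- \frac{8}{5} + \frac{288}{5}\right) - 51 = 153 \cdot 56 - 51 = 8568 - 51 = 8517$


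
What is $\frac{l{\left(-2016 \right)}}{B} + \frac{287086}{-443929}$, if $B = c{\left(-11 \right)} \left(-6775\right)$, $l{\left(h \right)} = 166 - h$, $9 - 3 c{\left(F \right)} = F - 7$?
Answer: $- \frac{18473721928}{27068570775} \approx -0.68248$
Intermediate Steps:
$c{\left(F \right)} = \frac{16}{3} - \frac{F}{3}$ ($c{\left(F \right)} = 3 - \frac{F - 7}{3} = 3 - \frac{-7 + F}{3} = 3 - \left(- \frac{7}{3} + \frac{F}{3}\right) = \frac{16}{3} - \frac{F}{3}$)
$B = -60975$ ($B = \left(\frac{16}{3} - - \frac{11}{3}\right) \left(-6775\right) = \left(\frac{16}{3} + \frac{11}{3}\right) \left(-6775\right) = 9 \left(-6775\right) = -60975$)
$\frac{l{\left(-2016 \right)}}{B} + \frac{287086}{-443929} = \frac{166 - -2016}{-60975} + \frac{287086}{-443929} = \left(166 + 2016\right) \left(- \frac{1}{60975}\right) + 287086 \left(- \frac{1}{443929}\right) = 2182 \left(- \frac{1}{60975}\right) - \frac{287086}{443929} = - \frac{2182}{60975} - \frac{287086}{443929} = - \frac{18473721928}{27068570775}$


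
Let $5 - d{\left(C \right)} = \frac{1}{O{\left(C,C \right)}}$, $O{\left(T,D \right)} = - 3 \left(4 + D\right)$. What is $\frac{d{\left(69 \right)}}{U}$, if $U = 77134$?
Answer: $\frac{548}{8446173} \approx 6.4881 \cdot 10^{-5}$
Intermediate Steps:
$O{\left(T,D \right)} = -12 - 3 D$
$d{\left(C \right)} = 5 - \frac{1}{-12 - 3 C}$
$\frac{d{\left(69 \right)}}{U} = \frac{\frac{1}{3} \frac{1}{4 + 69} \left(61 + 15 \cdot 69\right)}{77134} = \frac{61 + 1035}{3 \cdot 73} \cdot \frac{1}{77134} = \frac{1}{3} \cdot \frac{1}{73} \cdot 1096 \cdot \frac{1}{77134} = \frac{1096}{219} \cdot \frac{1}{77134} = \frac{548}{8446173}$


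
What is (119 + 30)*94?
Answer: 14006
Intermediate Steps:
(119 + 30)*94 = 149*94 = 14006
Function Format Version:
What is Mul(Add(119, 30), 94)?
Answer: 14006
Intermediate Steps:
Mul(Add(119, 30), 94) = Mul(149, 94) = 14006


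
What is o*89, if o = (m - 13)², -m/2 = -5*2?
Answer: 4361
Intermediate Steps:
m = 20 (m = -(-10)*2 = -2*(-10) = 20)
o = 49 (o = (20 - 13)² = 7² = 49)
o*89 = 49*89 = 4361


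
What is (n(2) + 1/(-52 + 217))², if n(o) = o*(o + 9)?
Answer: 13184161/27225 ≈ 484.27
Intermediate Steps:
n(o) = o*(9 + o)
(n(2) + 1/(-52 + 217))² = (2*(9 + 2) + 1/(-52 + 217))² = (2*11 + 1/165)² = (22 + 1/165)² = (3631/165)² = 13184161/27225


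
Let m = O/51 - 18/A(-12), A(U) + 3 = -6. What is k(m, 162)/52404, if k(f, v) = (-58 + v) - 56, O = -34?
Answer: 4/4367 ≈ 0.00091596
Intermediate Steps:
A(U) = -9 (A(U) = -3 - 6 = -9)
m = 4/3 (m = -34/51 - 18/(-9) = -34*1/51 - 18*(-⅑) = -⅔ + 2 = 4/3 ≈ 1.3333)
k(f, v) = -114 + v
k(m, 162)/52404 = (-114 + 162)/52404 = 48*(1/52404) = 4/4367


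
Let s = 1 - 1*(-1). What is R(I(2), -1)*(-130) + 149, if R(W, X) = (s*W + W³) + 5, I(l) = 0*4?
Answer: -501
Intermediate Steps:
I(l) = 0
s = 2 (s = 1 + 1 = 2)
R(W, X) = 5 + W³ + 2*W (R(W, X) = (2*W + W³) + 5 = (W³ + 2*W) + 5 = 5 + W³ + 2*W)
R(I(2), -1)*(-130) + 149 = (5 + 0³ + 2*0)*(-130) + 149 = (5 + 0 + 0)*(-130) + 149 = 5*(-130) + 149 = -650 + 149 = -501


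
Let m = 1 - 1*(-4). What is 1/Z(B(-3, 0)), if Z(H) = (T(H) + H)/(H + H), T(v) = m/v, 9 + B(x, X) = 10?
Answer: ⅓ ≈ 0.33333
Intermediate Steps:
B(x, X) = 1 (B(x, X) = -9 + 10 = 1)
m = 5 (m = 1 + 4 = 5)
T(v) = 5/v
Z(H) = (H + 5/H)/(2*H) (Z(H) = (5/H + H)/(H + H) = (H + 5/H)/((2*H)) = (H + 5/H)*(1/(2*H)) = (H + 5/H)/(2*H))
1/Z(B(-3, 0)) = 1/((½)*(5 + 1²)/1²) = 1/((½)*1*(5 + 1)) = 1/((½)*1*6) = 1/3 = ⅓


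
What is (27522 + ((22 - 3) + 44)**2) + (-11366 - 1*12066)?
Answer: 8059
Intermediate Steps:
(27522 + ((22 - 3) + 44)**2) + (-11366 - 1*12066) = (27522 + (19 + 44)**2) + (-11366 - 12066) = (27522 + 63**2) - 23432 = (27522 + 3969) - 23432 = 31491 - 23432 = 8059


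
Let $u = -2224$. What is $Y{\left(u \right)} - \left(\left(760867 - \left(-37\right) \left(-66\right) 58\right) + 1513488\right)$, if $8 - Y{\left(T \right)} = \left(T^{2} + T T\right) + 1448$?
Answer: $-12026511$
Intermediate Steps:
$Y{\left(T \right)} = -1440 - 2 T^{2}$ ($Y{\left(T \right)} = 8 - \left(\left(T^{2} + T T\right) + 1448\right) = 8 - \left(\left(T^{2} + T^{2}\right) + 1448\right) = 8 - \left(2 T^{2} + 1448\right) = 8 - \left(1448 + 2 T^{2}\right) = -1440 - 2 T^{2}$)
$Y{\left(u \right)} - \left(\left(760867 - \left(-37\right) \left(-66\right) 58\right) + 1513488\right) = \left(-1440 - 2 \left(-2224\right)^{2}\right) - \left(\left(760867 - \left(-37\right) \left(-66\right) 58\right) + 1513488\right) = \left(-1440 - 9892352\right) - \left(\left(760867 - 2442 \cdot 58\right) + 1513488\right) = \left(-1440 - 9892352\right) - \left(\left(760867 - 141636\right) + 1513488\right) = -9893792 - \left(\left(760867 - 141636\right) + 1513488\right) = -9893792 - \left(619231 + 1513488\right) = -9893792 - 2132719 = -12026511$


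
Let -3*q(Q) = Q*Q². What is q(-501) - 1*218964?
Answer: 41698203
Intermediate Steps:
q(Q) = -Q³/3 (q(Q) = -Q*Q²/3 = -Q³/3)
q(-501) - 1*218964 = -⅓*(-501)³ - 1*218964 = -⅓*(-125751501) - 218964 = 41917167 - 218964 = 41698203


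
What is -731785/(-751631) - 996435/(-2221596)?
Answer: 263853562705/185535602564 ≈ 1.4221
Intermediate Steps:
-731785/(-751631) - 996435/(-2221596) = -731785*(-1/751631) - 996435*(-1/2221596) = 731785/751631 + 110715/246844 = 263853562705/185535602564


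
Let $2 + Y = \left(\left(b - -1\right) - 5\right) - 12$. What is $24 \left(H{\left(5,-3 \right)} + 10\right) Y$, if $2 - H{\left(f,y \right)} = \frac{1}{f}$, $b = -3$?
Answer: $- \frac{29736}{5} \approx -5947.2$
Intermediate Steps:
$H{\left(f,y \right)} = 2 - \frac{1}{f}$
$Y = -21$ ($Y = -2 - 19 = -21$)
$24 \left(H{\left(5,-3 \right)} + 10\right) Y = 24 \left(\left(2 - \frac{1}{5}\right) + 10\right) \left(-21\right) = 24 \left(\frac{9}{5} + 10\right) \left(-21\right) = 24 \cdot \frac{59}{5} \left(-21\right) = \frac{1416}{5} \left(-21\right) = - \frac{29736}{5}$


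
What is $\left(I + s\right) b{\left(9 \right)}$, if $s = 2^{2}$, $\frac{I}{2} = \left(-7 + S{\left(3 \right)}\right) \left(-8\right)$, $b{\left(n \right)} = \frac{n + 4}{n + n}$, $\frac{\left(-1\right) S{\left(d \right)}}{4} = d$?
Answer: $\frac{2002}{9} \approx 222.44$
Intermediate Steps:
$S{\left(d \right)} = - 4 d$
$b{\left(n \right)} = \frac{4 + n}{2 n}$
$I = 304$ ($I = 2 \left(-7 - 12\right) \left(-8\right) = 2 \left(\left(-19\right) \left(-8\right)\right) = 2 \cdot 152 = 304$)
$s = 4$
$\left(I + s\right) b{\left(9 \right)} = \left(304 + 4\right) \frac{4 + 9}{2 \cdot 9} = 308 \cdot \frac{1}{2} \cdot \frac{1}{9} \cdot 13 = 308 \cdot \frac{13}{18} = \frac{2002}{9}$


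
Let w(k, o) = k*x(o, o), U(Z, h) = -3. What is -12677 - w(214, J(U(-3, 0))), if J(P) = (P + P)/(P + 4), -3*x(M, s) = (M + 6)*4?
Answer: -12677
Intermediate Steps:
x(M, s) = -8 - 4*M/3 (x(M, s) = -(M + 6)*4/3 = -(6 + M)*4/3 = -(24 + 4*M)/3 = -8 - 4*M/3)
J(P) = 2*P/(4 + P) (J(P) = (2*P)/(4 + P) = 2*P/(4 + P))
w(k, o) = k*(-8 - 4*o/3)
-12677 - w(214, J(U(-3, 0))) = -12677 - (-4)*214*(6 + 2*(-3)/(4 - 3))/3 = -12677 - (-4)*214*(6 + 2*(-3)/1)/3 = -12677 - (-4)*214*(6 + 2*(-3)*1)/3 = -12677 - (-4)*214*(6 - 6)/3 = -12677 - (-4)*214*0/3 = -12677 - 1*0 = -12677 + 0 = -12677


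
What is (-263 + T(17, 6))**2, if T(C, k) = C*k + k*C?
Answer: 3481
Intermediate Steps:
T(C, k) = 2*C*k (T(C, k) = C*k + C*k = 2*C*k)
(-263 + T(17, 6))**2 = (-263 + 2*17*6)**2 = (-263 + 204)**2 = (-59)**2 = 3481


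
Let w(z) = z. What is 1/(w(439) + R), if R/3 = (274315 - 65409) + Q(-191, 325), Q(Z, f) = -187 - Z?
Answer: 1/627169 ≈ 1.5945e-6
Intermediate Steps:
R = 626730 (R = 3*((274315 - 65409) + (-187 - 1*(-191))) = 3*(208906 + (-187 + 191)) = 3*(208906 + 4) = 3*208910 = 626730)
1/(w(439) + R) = 1/(439 + 626730) = 1/627169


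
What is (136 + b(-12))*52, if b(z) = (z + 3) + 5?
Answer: 6864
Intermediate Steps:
b(z) = 8 + z (b(z) = (3 + z) + 5 = 8 + z)
(136 + b(-12))*52 = (136 + (8 - 12))*52 = (136 - 4)*52 = 132*52 = 6864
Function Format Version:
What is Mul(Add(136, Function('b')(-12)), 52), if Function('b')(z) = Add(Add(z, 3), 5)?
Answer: 6864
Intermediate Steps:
Function('b')(z) = Add(8, z) (Function('b')(z) = Add(Add(3, z), 5) = Add(8, z))
Mul(Add(136, Function('b')(-12)), 52) = Mul(Add(136, Add(8, -12)), 52) = Mul(Add(136, -4), 52) = Mul(132, 52) = 6864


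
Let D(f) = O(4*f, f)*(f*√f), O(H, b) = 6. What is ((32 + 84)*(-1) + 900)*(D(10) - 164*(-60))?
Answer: 7714560 + 47040*√10 ≈ 7.8633e+6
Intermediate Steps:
D(f) = 6*f^(3/2) (D(f) = 6*(f*√f) = 6*f^(3/2))
((32 + 84)*(-1) + 900)*(D(10) - 164*(-60)) = ((32 + 84)*(-1) + 900)*(6*10^(3/2) - 164*(-60)) = (116*(-1) + 900)*(6*(10*√10) + 9840) = (-116 + 900)*(60*√10 + 9840) = 784*(9840 + 60*√10) = 7714560 + 47040*√10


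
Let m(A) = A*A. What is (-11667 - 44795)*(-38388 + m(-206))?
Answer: -228558176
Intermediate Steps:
m(A) = A²
(-11667 - 44795)*(-38388 + m(-206)) = (-11667 - 44795)*(-38388 + (-206)²) = -56462*(-38388 + 42436) = -56462*4048 = -228558176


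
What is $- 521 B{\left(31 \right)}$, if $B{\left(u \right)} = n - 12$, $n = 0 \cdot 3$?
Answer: $6252$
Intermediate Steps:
$n = 0$
$B{\left(u \right)} = -12$ ($B{\left(u \right)} = 0 - 12 = -12$)
$- 521 B{\left(31 \right)} = \left(-521\right) \left(-12\right) = 6252$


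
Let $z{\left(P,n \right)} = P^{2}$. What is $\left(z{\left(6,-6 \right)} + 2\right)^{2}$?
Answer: $1444$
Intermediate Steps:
$\left(z{\left(6,-6 \right)} + 2\right)^{2} = \left(6^{2} + 2\right)^{2} = \left(36 + 2\right)^{2} = 38^{2} = 1444$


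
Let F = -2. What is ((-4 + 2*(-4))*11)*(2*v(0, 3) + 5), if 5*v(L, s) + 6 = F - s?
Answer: -396/5 ≈ -79.200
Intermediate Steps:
v(L, s) = -8/5 - s/5 (v(L, s) = -6/5 + (-2 - s)/5 = -6/5 + (-2/5 - s/5) = -8/5 - s/5)
((-4 + 2*(-4))*11)*(2*v(0, 3) + 5) = ((-4 + 2*(-4))*11)*(2*(-8/5 - 1/5*3) + 5) = ((-4 - 8)*11)*(2*(-8/5 - 3/5) + 5) = (-12*11)*(2*(-11/5) + 5) = -132*(-22/5 + 5) = -132*3/5 = -396/5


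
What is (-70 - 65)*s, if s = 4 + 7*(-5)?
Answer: 4185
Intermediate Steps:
s = -31 (s = 4 - 35 = -31)
(-70 - 65)*s = (-70 - 65)*(-31) = -135*(-31) = 4185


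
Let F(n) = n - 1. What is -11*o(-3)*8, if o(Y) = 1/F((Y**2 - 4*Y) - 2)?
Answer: -44/9 ≈ -4.8889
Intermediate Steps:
F(n) = -1 + n
o(Y) = 1/(-3 + Y**2 - 4*Y) (o(Y) = 1/(-1 + ((Y**2 - 4*Y) - 2)) = 1/(-1 + (-2 + Y**2 - 4*Y)) = 1/(-3 + Y**2 - 4*Y))
-11*o(-3)*8 = -11/(-3 + (-3)**2 - 4*(-3))*8 = -11/(-3 + 9 + 12)*8 = -11/18*8 = -44/9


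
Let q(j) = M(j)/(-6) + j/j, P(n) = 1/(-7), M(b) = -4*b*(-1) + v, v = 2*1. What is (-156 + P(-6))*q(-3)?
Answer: -8744/21 ≈ -416.38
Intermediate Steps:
v = 2
M(b) = 2 + 4*b (M(b) = -4*b*(-1) + 2 = -(-4)*b + 2 = 4*b + 2 = 2 + 4*b)
P(n) = -⅐ (P(n) = 1*(-⅐) = -⅐)
q(j) = ⅔ - 2*j/3 (q(j) = (2 + 4*j)/(-6) + j/j = (2 + 4*j)*(-⅙) + 1 = (-⅓ - 2*j/3) + 1 = ⅔ - 2*j/3)
(-156 + P(-6))*q(-3) = (-156 - ⅐)*(⅔ - ⅔*(-3)) = -1093*(⅔ + 2)/7 = -1093/7*8/3 = -8744/21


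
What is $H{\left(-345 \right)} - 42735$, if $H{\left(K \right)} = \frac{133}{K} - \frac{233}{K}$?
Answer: $- \frac{2948695}{69} \approx -42735.0$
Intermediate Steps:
$H{\left(K \right)} = - \frac{100}{K}$
$H{\left(-345 \right)} - 42735 = - \frac{100}{-345} - 42735 = \left(-100\right) \left(- \frac{1}{345}\right) - 42735 = \frac{20}{69} - 42735 = - \frac{2948695}{69}$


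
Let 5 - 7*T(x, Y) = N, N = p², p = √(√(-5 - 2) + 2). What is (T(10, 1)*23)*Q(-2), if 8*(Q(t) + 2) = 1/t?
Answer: -2277/112 + 759*I*√7/112 ≈ -20.33 + 17.93*I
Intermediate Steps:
Q(t) = -2 + 1/(8*t)
p = √(2 + I*√7) (p = √(√(-7) + 2) = √(I*√7 + 2) = √(2 + I*√7) ≈ 1.6304 + 0.81136*I)
N = 2 + I*√7 (N = (√(2 + I*√7))² = 2 + I*√7 ≈ 2.0 + 2.6458*I)
T(x, Y) = 3/7 - I*√7/7 (T(x, Y) = 5/7 - (2 + I*√7)/7 = 5/7 + (-2/7 - I*√7/7) = 3/7 - I*√7/7)
(T(10, 1)*23)*Q(-2) = ((3/7 - I*√7/7)*23)*(-2 + (⅛)/(-2)) = (69/7 - 23*I*√7/7)*(-2 + (⅛)*(-½)) = (69/7 - 23*I*√7/7)*(-2 - 1/16) = (69/7 - 23*I*√7/7)*(-33/16) = -2277/112 + 759*I*√7/112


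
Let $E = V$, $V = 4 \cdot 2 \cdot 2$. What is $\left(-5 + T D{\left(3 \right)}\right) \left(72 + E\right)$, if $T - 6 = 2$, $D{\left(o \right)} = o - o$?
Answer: $-440$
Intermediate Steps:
$D{\left(o \right)} = 0$
$T = 8$ ($T = 6 + 2 = 8$)
$V = 16$ ($V = 8 \cdot 2 = 16$)
$E = 16$
$\left(-5 + T D{\left(3 \right)}\right) \left(72 + E\right) = \left(-5 + 8 \cdot 0\right) \left(72 + 16\right) = \left(-5 + 0\right) 88 = \left(-5\right) 88 = -440$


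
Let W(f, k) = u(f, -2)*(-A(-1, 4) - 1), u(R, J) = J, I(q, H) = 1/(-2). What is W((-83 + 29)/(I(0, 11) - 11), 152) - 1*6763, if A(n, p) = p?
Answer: -6753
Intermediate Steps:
I(q, H) = -½
W(f, k) = 10 (W(f, k) = -2*(-1*4 - 1) = -2*(-4 - 1) = -2*(-5) = 10)
W((-83 + 29)/(I(0, 11) - 11), 152) - 1*6763 = 10 - 1*6763 = 10 - 6763 = -6753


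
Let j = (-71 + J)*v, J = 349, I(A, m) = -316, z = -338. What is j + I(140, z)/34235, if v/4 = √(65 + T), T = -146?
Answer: -316/34235 + 10008*I ≈ -0.0092303 + 10008.0*I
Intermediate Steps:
v = 36*I (v = 4*√(65 - 146) = 4*√(-81) = 4*(9*I) = 36*I ≈ 36.0*I)
j = 10008*I (j = (-71 + 349)*(36*I) = 278*(36*I) = 10008*I ≈ 10008.0*I)
j + I(140, z)/34235 = 10008*I - 316/34235 = -316/34235 + 10008*I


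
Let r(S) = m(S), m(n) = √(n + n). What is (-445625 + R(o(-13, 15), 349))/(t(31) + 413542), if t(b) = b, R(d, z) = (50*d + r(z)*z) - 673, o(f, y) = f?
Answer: -446948/413573 + 349*√698/413573 ≈ -1.0584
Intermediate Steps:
m(n) = √2*√n (m(n) = √(2*n) = √2*√n)
r(S) = √2*√S
R(d, z) = -673 + 50*d + √2*z^(3/2) (R(d, z) = (50*d + (√2*√z)*z) - 673 = (50*d + √2*z^(3/2)) - 673 = -673 + 50*d + √2*z^(3/2))
(-445625 + R(o(-13, 15), 349))/(t(31) + 413542) = (-445625 + (-673 + 50*(-13) + √2*349^(3/2)))/(31 + 413542) = (-445625 + (-673 - 650 + √2*(349*√349)))/413573 = (-445625 + (-673 - 650 + 349*√698))*(1/413573) = (-445625 + (-1323 + 349*√698))*(1/413573) = (-446948 + 349*√698)*(1/413573) = -446948/413573 + 349*√698/413573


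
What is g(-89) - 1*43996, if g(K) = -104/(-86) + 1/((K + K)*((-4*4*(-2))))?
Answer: -10775556139/244928 ≈ -43995.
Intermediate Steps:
g(K) = 52/43 + 1/(64*K) (g(K) = -104*(-1/86) + 1/(((2*K))*((-16*(-2)))) = 52/43 + (1/(2*K))/32 = 52/43 + (1/(2*K))*(1/32) = 52/43 + 1/(64*K))
g(-89) - 1*43996 = (1/2752)*(43 + 3328*(-89))/(-89) - 1*43996 = (1/2752)*(-1/89)*(43 - 296192) - 43996 = (1/2752)*(-1/89)*(-296149) - 43996 = 296149/244928 - 43996 = -10775556139/244928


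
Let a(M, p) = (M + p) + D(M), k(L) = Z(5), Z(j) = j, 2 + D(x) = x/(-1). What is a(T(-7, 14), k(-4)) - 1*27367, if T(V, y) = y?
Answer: -27364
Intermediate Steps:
D(x) = -2 - x (D(x) = -2 + x/(-1) = -2 + x*(-1) = -2 - x)
k(L) = 5
a(M, p) = -2 + p (a(M, p) = (M + p) + (-2 - M) = -2 + p)
a(T(-7, 14), k(-4)) - 1*27367 = (-2 + 5) - 1*27367 = 3 - 27367 = -27364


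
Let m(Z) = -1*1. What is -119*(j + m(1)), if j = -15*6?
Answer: 10829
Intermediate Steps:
m(Z) = -1
j = -90
-119*(j + m(1)) = -119*(-90 - 1) = -119*(-91) = 10829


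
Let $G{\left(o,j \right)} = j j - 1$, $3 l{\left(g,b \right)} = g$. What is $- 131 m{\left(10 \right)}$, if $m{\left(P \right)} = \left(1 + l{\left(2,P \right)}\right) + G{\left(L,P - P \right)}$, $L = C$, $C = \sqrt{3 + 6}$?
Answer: $- \frac{262}{3} \approx -87.333$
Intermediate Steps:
$l{\left(g,b \right)} = \frac{g}{3}$
$C = 3$ ($C = \sqrt{9} = 3$)
$L = 3$
$G{\left(o,j \right)} = -1 + j^{2}$ ($G{\left(o,j \right)} = j^{2} - 1 = -1 + j^{2}$)
$m{\left(P \right)} = \frac{2}{3}$ ($m{\left(P \right)} = \left(1 + \frac{1}{3} \cdot 2\right) + \left(-1 + \left(P - P\right)^{2}\right) = \left(1 + \frac{2}{3}\right) - \left(1 - 0^{2}\right) = \frac{5}{3} + \left(-1 + 0\right) = \frac{5}{3} - 1 = \frac{2}{3}$)
$- 131 m{\left(10 \right)} = \left(-131\right) \frac{2}{3} = - \frac{262}{3}$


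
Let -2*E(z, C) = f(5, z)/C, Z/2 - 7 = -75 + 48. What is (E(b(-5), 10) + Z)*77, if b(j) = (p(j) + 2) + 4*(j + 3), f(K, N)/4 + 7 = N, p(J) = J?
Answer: -14014/5 ≈ -2802.8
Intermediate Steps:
f(K, N) = -28 + 4*N
Z = -40 (Z = 14 + 2*(-75 + 48) = 14 + 2*(-27) = 14 - 54 = -40)
b(j) = 14 + 5*j (b(j) = (j + 2) + 4*(j + 3) = (2 + j) + 4*(3 + j) = (2 + j) + (12 + 4*j) = 14 + 5*j)
E(z, C) = -(-28 + 4*z)/(2*C)
(E(b(-5), 10) + Z)*77 = (2*(7 - (14 + 5*(-5)))/10 - 40)*77 = (2*(1/10)*(7 - (14 - 25)) - 40)*77 = (2*(1/10)*(7 - 1*(-11)) - 40)*77 = (2*(1/10)*(7 + 11) - 40)*77 = (2*(1/10)*18 - 40)*77 = (18/5 - 40)*77 = -182/5*77 = -14014/5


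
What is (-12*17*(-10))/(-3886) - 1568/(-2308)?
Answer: 173116/1121111 ≈ 0.15441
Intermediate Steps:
(-12*17*(-10))/(-3886) - 1568/(-2308) = -204*(-10)*(-1/3886) - 1568*(-1/2308) = 2040*(-1/3886) + 392/577 = -1020/1943 + 392/577 = 173116/1121111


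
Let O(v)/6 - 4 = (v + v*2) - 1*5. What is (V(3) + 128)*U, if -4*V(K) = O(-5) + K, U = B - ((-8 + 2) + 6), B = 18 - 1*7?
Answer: 6655/4 ≈ 1663.8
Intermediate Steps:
O(v) = -6 + 18*v (O(v) = 24 + 6*((v + v*2) - 1*5) = 24 + 6*((v + 2*v) - 5) = 24 + 6*(3*v - 5) = 24 + 6*(-5 + 3*v) = 24 + (-30 + 18*v) = -6 + 18*v)
B = 11 (B = 18 - 7 = 11)
U = 11 (U = 11 - ((-8 + 2) + 6) = 11 - (-6 + 6) = 11 - 1*0 = 11 + 0 = 11)
V(K) = 24 - K/4 (V(K) = -((-6 + 18*(-5)) + K)/4 = -((-6 - 90) + K)/4 = -(-96 + K)/4 = 24 - K/4)
(V(3) + 128)*U = ((24 - ¼*3) + 128)*11 = ((24 - ¾) + 128)*11 = (93/4 + 128)*11 = (605/4)*11 = 6655/4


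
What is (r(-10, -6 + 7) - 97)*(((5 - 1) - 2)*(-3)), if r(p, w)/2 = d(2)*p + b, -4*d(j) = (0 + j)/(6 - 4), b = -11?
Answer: 684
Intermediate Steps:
d(j) = -j/8 (d(j) = -(0 + j)/(4*(6 - 4)) = -j/(4*2) = -j/8)
r(p, w) = -22 - p/2 (r(p, w) = 2*((-⅛*2)*p - 11) = 2*(-p/4 - 11) = 2*(-11 - p/4) = -22 - p/2)
(r(-10, -6 + 7) - 97)*(((5 - 1) - 2)*(-3)) = ((-22 - ½*(-10)) - 97)*(((5 - 1) - 2)*(-3)) = ((-22 + 5) - 97)*((4 - 2)*(-3)) = (-17 - 97)*(2*(-3)) = -114*(-6) = 684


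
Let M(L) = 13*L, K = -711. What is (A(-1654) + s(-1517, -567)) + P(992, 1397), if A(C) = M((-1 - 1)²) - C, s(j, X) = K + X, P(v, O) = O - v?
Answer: 833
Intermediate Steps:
s(j, X) = -711 + X
A(C) = 52 - C (A(C) = 13*(-1 - 1)² - C = 13*(-2)² - C = 13*4 - C = 52 - C)
(A(-1654) + s(-1517, -567)) + P(992, 1397) = ((52 - 1*(-1654)) + (-711 - 567)) + (1397 - 1*992) = ((52 + 1654) - 1278) + (1397 - 992) = (1706 - 1278) + 405 = 428 + 405 = 833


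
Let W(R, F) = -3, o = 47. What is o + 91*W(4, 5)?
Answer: -226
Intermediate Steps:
o + 91*W(4, 5) = 47 + 91*(-3) = 47 - 273 = -226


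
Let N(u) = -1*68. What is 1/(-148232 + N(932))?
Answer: -1/148300 ≈ -6.7431e-6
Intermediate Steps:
N(u) = -68
1/(-148232 + N(932)) = 1/(-148232 - 68) = 1/(-148300) = -1/148300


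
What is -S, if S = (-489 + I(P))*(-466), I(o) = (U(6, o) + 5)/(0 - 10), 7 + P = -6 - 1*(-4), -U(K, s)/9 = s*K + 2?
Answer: -1249579/5 ≈ -2.4992e+5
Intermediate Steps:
U(K, s) = -18 - 9*K*s (U(K, s) = -9*(s*K + 2) = -9*(K*s + 2) = -9*(2 + K*s) = -18 - 9*K*s)
P = -9 (P = -7 + (-6 - 1*(-4)) = -7 + (-6 + 4) = -7 - 2 = -9)
I(o) = 13/10 + 27*o/5 (I(o) = ((-18 - 9*6*o) + 5)/(0 - 10) = ((-18 - 54*o) + 5)/(-10) = (-13 - 54*o)*(-⅒) = 13/10 + 27*o/5)
S = 1249579/5 (S = (-489 + (13/10 + (27/5)*(-9)))*(-466) = (-489 + (13/10 - 243/5))*(-466) = (-489 - 473/10)*(-466) = -5363/10*(-466) = 1249579/5 ≈ 2.4992e+5)
-S = -1*1249579/5 = -1249579/5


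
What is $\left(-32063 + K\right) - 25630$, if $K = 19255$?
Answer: $-38438$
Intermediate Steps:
$\left(-32063 + K\right) - 25630 = \left(-32063 + 19255\right) - 25630 = -12808 - 25630 = -38438$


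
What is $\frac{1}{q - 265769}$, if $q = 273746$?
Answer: $\frac{1}{7977} \approx 0.00012536$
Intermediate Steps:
$\frac{1}{q - 265769} = \frac{1}{273746 - 265769} = \frac{1}{7977}$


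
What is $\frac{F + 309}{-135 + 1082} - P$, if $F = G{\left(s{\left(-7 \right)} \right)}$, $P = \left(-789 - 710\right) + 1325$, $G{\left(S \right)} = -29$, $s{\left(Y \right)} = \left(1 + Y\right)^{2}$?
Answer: $\frac{165058}{947} \approx 174.3$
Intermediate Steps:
$P = -174$ ($P = -1499 + 1325 = -174$)
$F = -29$
$\frac{F + 309}{-135 + 1082} - P = \frac{-29 + 309}{-135 + 1082} - -174 = \frac{280}{947} + 174 = \frac{165058}{947}$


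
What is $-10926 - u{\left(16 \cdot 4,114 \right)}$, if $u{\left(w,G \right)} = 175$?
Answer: $-11101$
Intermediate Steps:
$-10926 - u{\left(16 \cdot 4,114 \right)} = -10926 - 175 = -11101$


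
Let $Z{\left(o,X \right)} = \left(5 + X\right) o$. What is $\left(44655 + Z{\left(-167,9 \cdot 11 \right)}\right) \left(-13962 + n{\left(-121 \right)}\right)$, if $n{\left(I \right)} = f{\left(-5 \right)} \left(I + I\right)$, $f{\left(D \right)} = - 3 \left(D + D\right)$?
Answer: $-579084714$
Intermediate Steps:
$f{\left(D \right)} = - 6 D$ ($f{\left(D \right)} = - 3 \cdot 2 D = - 6 D$)
$n{\left(I \right)} = 60 I$ ($n{\left(I \right)} = \left(-6\right) \left(-5\right) \left(I + I\right) = 30 \cdot 2 I = 60 I$)
$Z{\left(o,X \right)} = o \left(5 + X\right)$
$\left(44655 + Z{\left(-167,9 \cdot 11 \right)}\right) \left(-13962 + n{\left(-121 \right)}\right) = \left(44655 - 167 \left(5 + 9 \cdot 11\right)\right) \left(-13962 + 60 \left(-121\right)\right) = \left(44655 - 167 \left(5 + 99\right)\right) \left(-13962 - 7260\right) = \left(44655 - 17368\right) \left(-21222\right) = 27287 \left(-21222\right) = -579084714$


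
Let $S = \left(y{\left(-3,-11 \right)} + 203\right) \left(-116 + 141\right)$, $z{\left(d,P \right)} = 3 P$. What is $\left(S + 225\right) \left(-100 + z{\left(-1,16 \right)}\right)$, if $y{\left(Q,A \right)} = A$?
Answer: $-261300$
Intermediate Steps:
$S = 4800$ ($S = \left(-11 + 203\right) \left(-116 + 141\right) = 192 \cdot 25 = 4800$)
$\left(S + 225\right) \left(-100 + z{\left(-1,16 \right)}\right) = \left(4800 + 225\right) \left(-100 + 3 \cdot 16\right) = 5025 \left(-100 + 48\right) = 5025 \left(-52\right) = -261300$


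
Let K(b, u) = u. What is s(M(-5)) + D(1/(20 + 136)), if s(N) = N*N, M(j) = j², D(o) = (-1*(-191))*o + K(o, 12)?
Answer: 99563/156 ≈ 638.22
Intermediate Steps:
D(o) = 12 + 191*o (D(o) = (-1*(-191))*o + 12 = 191*o + 12 = 12 + 191*o)
s(N) = N²
s(M(-5)) + D(1/(20 + 136)) = ((-5)²)² + (12 + 191/(20 + 136)) = 25² + (12 + 191/156) = 625 + (12 + 191*(1/156)) = 625 + (12 + 191/156) = 625 + 2063/156 = 99563/156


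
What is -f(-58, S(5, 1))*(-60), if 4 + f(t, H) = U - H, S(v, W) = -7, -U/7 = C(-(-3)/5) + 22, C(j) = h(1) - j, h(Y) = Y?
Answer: -9228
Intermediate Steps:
C(j) = 1 - j
U = -784/5 (U = -7*((1 - (-1)*(-3/5)) + 22) = -7*((1 - (-1)*(-3*⅕)) + 22) = -7*((1 - (-1)*(-3)/5) + 22) = -7*((1 - 1*⅗) + 22) = -7*((1 - ⅗) + 22) = -7*(⅖ + 22) = -7*112/5 = -784/5 ≈ -156.80)
f(t, H) = -804/5 - H (f(t, H) = -4 + (-784/5 - H) = -804/5 - H)
-f(-58, S(5, 1))*(-60) = -(-804/5 - 1*(-7))*(-60) = -(-804/5 + 7)*(-60) = -(-769)*(-60)/5 = -1*9228 = -9228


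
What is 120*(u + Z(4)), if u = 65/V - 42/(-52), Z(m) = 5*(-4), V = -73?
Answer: -2287020/949 ≈ -2409.9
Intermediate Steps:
Z(m) = -20
u = -157/1898 (u = 65/(-73) - 42/(-52) = 65*(-1/73) - 42*(-1/52) = -65/73 + 21/26 = -157/1898 ≈ -0.082719)
120*(u + Z(4)) = 120*(-157/1898 - 20) = 120*(-38117/1898) = -2287020/949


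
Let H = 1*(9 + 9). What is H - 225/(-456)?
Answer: 2811/152 ≈ 18.493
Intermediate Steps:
H = 18 (H = 1*18 = 18)
H - 225/(-456) = 18 - 225/(-456) = 18 - 225*(-1/456) = 18 + 75/152 = 2811/152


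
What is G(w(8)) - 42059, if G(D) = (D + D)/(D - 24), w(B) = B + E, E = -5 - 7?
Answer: -294411/7 ≈ -42059.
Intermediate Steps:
E = -12
w(B) = -12 + B (w(B) = B - 12 = -12 + B)
G(D) = 2*D/(-24 + D) (G(D) = (2*D)/(-24 + D) = 2*D/(-24 + D))
G(w(8)) - 42059 = 2*(-12 + 8)/(-24 + (-12 + 8)) - 42059 = 2*(-4)/(-24 - 4) - 42059 = 2*(-4)/(-28) - 42059 = 2*(-4)*(-1/28) - 42059 = 2/7 - 42059 = -294411/7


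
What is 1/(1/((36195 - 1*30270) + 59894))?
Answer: 65819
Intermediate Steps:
1/(1/((36195 - 1*30270) + 59894)) = 1/(1/((36195 - 30270) + 59894)) = 1/(1/(5925 + 59894)) = 1/(1/65819) = 65819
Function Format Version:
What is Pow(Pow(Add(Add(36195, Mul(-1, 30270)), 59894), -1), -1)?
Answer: 65819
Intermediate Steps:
Pow(Pow(Add(Add(36195, Mul(-1, 30270)), 59894), -1), -1) = Pow(Pow(Add(Add(36195, -30270), 59894), -1), -1) = Pow(Pow(Add(5925, 59894), -1), -1) = Pow(Pow(65819, -1), -1) = Pow(Rational(1, 65819), -1) = 65819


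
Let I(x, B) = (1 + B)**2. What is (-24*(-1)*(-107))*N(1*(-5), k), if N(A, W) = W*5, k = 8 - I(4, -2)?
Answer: -89880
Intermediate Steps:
k = 7 (k = 8 - (1 - 2)**2 = 8 - 1*(-1)**2 = 8 - 1*1 = 8 - 1 = 7)
N(A, W) = 5*W
(-24*(-1)*(-107))*N(1*(-5), k) = (-24*(-1)*(-107))*(5*7) = (24*(-107))*35 = -2568*35 = -89880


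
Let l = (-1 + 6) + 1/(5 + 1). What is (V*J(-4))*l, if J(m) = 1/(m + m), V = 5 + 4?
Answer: -93/16 ≈ -5.8125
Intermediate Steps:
V = 9
J(m) = 1/(2*m)
l = 31/6 (l = 5 + 1/6 = 31/6 ≈ 5.1667)
(V*J(-4))*l = (9*((1/2)/(-4)))*(31/6) = (9*((1/2)*(-1/4)))*(31/6) = (9*(-1/8))*(31/6) = -9/8*31/6 = -93/16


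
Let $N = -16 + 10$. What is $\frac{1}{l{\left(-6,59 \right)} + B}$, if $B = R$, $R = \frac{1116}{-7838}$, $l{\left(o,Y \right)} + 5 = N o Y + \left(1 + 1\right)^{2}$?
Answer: $\frac{3919}{8319479} \approx 0.00047106$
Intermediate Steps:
$N = -6$
$l{\left(o,Y \right)} = -1 - 6 Y o$ ($l{\left(o,Y \right)} = -5 + \left(- 6 o Y + \left(1 + 1\right)^{2}\right) = -5 - \left(-4 + 6 Y o\right) = -1 - 6 Y o$)
$R = - \frac{558}{3919}$ ($R = 1116 \left(- \frac{1}{7838}\right) = - \frac{558}{3919} \approx -0.14238$)
$B = - \frac{558}{3919} \approx -0.14238$
$\frac{1}{l{\left(-6,59 \right)} + B} = \frac{1}{\left(-1 - 354 \left(-6\right)\right) - \frac{558}{3919}} = \frac{1}{\left(-1 + 2124\right) - \frac{558}{3919}} = \frac{1}{2123 - \frac{558}{3919}} = \frac{1}{\frac{8319479}{3919}} = \frac{3919}{8319479}$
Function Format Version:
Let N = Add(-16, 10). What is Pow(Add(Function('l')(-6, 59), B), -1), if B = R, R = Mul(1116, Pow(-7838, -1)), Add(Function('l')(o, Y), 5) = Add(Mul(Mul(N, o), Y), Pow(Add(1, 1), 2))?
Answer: Rational(3919, 8319479) ≈ 0.00047106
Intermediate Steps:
N = -6
Function('l')(o, Y) = Add(-1, Mul(-6, Y, o)) (Function('l')(o, Y) = Add(-5, Add(Mul(Mul(-6, o), Y), Pow(Add(1, 1), 2))) = Add(-5, Add(Mul(-6, Y, o), Pow(2, 2))) = Add(-5, Add(Mul(-6, Y, o), 4)) = Add(-5, Add(4, Mul(-6, Y, o))) = Add(-1, Mul(-6, Y, o)))
R = Rational(-558, 3919) (R = Mul(1116, Rational(-1, 7838)) = Rational(-558, 3919) ≈ -0.14238)
B = Rational(-558, 3919) ≈ -0.14238
Pow(Add(Function('l')(-6, 59), B), -1) = Pow(Add(Add(-1, Mul(-6, 59, -6)), Rational(-558, 3919)), -1) = Pow(Add(Add(-1, 2124), Rational(-558, 3919)), -1) = Pow(Add(2123, Rational(-558, 3919)), -1) = Pow(Rational(8319479, 3919), -1) = Rational(3919, 8319479)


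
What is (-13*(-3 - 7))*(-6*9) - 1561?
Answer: -8581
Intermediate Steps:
(-13*(-3 - 7))*(-6*9) - 1561 = -13*(-10)*(-54) - 1561 = 130*(-54) - 1561 = -7020 - 1561 = -8581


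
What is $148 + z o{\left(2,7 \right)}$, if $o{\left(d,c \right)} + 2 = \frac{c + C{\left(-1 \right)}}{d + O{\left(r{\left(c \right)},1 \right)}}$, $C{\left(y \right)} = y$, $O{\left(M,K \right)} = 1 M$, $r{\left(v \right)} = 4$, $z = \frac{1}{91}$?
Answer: $\frac{13467}{91} \approx 147.99$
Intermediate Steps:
$z = \frac{1}{91} \approx 0.010989$
$O{\left(M,K \right)} = M$
$o{\left(d,c \right)} = -2 + \frac{-1 + c}{4 + d}$ ($o{\left(d,c \right)} = -2 + \frac{c - 1}{d + 4} = -2 + \frac{-1 + c}{4 + d}$)
$148 + z o{\left(2,7 \right)} = 148 + \frac{\frac{1}{4 + 2} \left(-9 + 7 - 4\right)}{91} = 148 + \frac{\frac{1}{6} \left(-9 + 7 - 4\right)}{91} = 148 + \frac{\frac{1}{6} \left(-6\right)}{91} = 148 + \frac{1}{91} \left(-1\right) = 148 - \frac{1}{91} = \frac{13467}{91}$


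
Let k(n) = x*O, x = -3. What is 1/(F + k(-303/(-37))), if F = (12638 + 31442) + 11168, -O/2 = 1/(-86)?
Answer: 43/2375661 ≈ 1.8100e-5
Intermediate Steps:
O = 1/43 (O = -2/(-86) = -2*(-1/86) = 1/43 ≈ 0.023256)
F = 55248 (F = 44080 + 11168 = 55248)
k(n) = -3/43 (k(n) = -3*1/43 = -3/43)
1/(F + k(-303/(-37))) = 1/(55248 - 3/43) = 1/(2375661/43) = 43/2375661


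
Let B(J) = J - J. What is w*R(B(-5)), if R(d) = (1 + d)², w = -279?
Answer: -279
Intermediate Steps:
B(J) = 0
w*R(B(-5)) = -279*(1 + 0)² = -279*1² = -279*1 = -279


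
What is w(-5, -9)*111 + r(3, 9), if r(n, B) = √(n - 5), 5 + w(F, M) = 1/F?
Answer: -2886/5 + I*√2 ≈ -577.2 + 1.4142*I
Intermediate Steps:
w(F, M) = -5 + 1/F
r(n, B) = √(-5 + n)
w(-5, -9)*111 + r(3, 9) = (-5 + 1/(-5))*111 + √(-5 + 3) = (-5 - ⅕)*111 + √(-2) = -26/5*111 + I*√2 = -2886/5 + I*√2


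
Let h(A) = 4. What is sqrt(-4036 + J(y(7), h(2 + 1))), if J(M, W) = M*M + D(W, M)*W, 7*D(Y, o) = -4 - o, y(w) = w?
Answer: I*sqrt(195671)/7 ≈ 63.192*I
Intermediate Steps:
D(Y, o) = -4/7 - o/7 (D(Y, o) = (-4 - o)/7 = -4/7 - o/7)
J(M, W) = M**2 + W*(-4/7 - M/7) (J(M, W) = M*M + (-4/7 - M/7)*W = M**2 + W*(-4/7 - M/7))
sqrt(-4036 + J(y(7), h(2 + 1))) = sqrt(-4036 + (7**2 - 1/7*4*(4 + 7))) = sqrt(-4036 + (49 - 1/7*4*11)) = sqrt(-4036 + (49 - 44/7)) = sqrt(-4036 + 299/7) = sqrt(-27953/7) = I*sqrt(195671)/7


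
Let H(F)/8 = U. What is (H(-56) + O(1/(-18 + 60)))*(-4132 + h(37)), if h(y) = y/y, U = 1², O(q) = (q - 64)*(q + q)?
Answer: -2005371/98 ≈ -20463.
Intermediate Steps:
O(q) = 2*q*(-64 + q) (O(q) = (-64 + q)*(2*q) = 2*q*(-64 + q))
U = 1
H(F) = 8 (H(F) = 8*1 = 8)
h(y) = 1
(H(-56) + O(1/(-18 + 60)))*(-4132 + h(37)) = (8 + 2*(-64 + 1/(-18 + 60))/(-18 + 60))*(-4132 + 1) = (8 + 2*(-64 + 1/42)/42)*(-4131) = (8 + 2*(1/42)*(-64 + 1/42))*(-4131) = (8 + 2*(1/42)*(-2687/42))*(-4131) = (8 - 2687/882)*(-4131) = (4369/882)*(-4131) = -2005371/98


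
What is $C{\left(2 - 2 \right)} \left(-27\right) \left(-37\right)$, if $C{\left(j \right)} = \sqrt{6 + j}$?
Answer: $999 \sqrt{6} \approx 2447.0$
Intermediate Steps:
$C{\left(2 - 2 \right)} \left(-27\right) \left(-37\right) = \sqrt{6 + \left(2 - 2\right)} \left(-27\right) \left(-37\right) = \sqrt{6 + 0} \left(-27\right) \left(-37\right) = \sqrt{6} \left(-27\right) \left(-37\right) = - 27 \sqrt{6} \left(-37\right) = 999 \sqrt{6}$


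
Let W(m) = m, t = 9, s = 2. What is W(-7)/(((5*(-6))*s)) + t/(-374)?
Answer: 1039/11220 ≈ 0.092602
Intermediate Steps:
W(-7)/(((5*(-6))*s)) + t/(-374) = -7/((5*(-6))*2) + 9/(-374) = -7/((-30*2)) + 9*(-1/374) = -7/(-60) - 9/374 = -7*(-1/60) - 9/374 = 7/60 - 9/374 = 1039/11220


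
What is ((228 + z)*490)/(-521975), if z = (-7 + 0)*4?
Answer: -3920/20879 ≈ -0.18775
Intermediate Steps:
z = -28 (z = -7*4 = -28)
((228 + z)*490)/(-521975) = ((228 - 28)*490)/(-521975) = (200*490)*(-1/521975) = 98000*(-1/521975) = -3920/20879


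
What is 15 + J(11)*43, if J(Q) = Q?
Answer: 488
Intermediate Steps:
15 + J(11)*43 = 15 + 11*43 = 15 + 473 = 488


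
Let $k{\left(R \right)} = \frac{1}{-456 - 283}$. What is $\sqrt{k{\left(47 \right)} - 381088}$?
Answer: $\frac{i \sqrt{208120160387}}{739} \approx 617.32 i$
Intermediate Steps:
$k{\left(R \right)} = - \frac{1}{739}$ ($k{\left(R \right)} = \frac{1}{-739} = - \frac{1}{739}$)
$\sqrt{k{\left(47 \right)} - 381088} = \sqrt{- \frac{1}{739} - 381088} = \sqrt{- \frac{281624033}{739}} = \frac{i \sqrt{208120160387}}{739}$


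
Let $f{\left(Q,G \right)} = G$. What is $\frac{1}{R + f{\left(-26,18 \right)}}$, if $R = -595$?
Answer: $- \frac{1}{577} \approx -0.0017331$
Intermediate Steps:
$\frac{1}{R + f{\left(-26,18 \right)}} = \frac{1}{-595 + 18} = \frac{1}{-577} = - \frac{1}{577}$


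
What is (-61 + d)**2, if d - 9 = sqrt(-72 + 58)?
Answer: (52 - I*sqrt(14))**2 ≈ 2690.0 - 389.13*I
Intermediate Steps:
d = 9 + I*sqrt(14) (d = 9 + sqrt(-72 + 58) = 9 + sqrt(-14) = 9 + I*sqrt(14) ≈ 9.0 + 3.7417*I)
(-61 + d)**2 = (-61 + (9 + I*sqrt(14)))**2 = (-52 + I*sqrt(14))**2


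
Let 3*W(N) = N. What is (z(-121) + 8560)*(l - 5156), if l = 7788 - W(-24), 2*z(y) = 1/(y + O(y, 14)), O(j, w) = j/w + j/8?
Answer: 16655014080/737 ≈ 2.2598e+7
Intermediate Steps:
O(j, w) = j/8 + j/w (O(j, w) = j/w + j*(⅛) = j/w + j/8 = j/8 + j/w)
z(y) = 28/(67*y) (z(y) = 1/(2*(y + (y/8 + y/14))) = 1/(2*(y + 11*y/56)) = 1/(2*((67*y/56))) = (56/(67*y))/2 = 28/(67*y))
W(N) = N/3
l = 7796 (l = 7788 - (-24)/3 = 7788 - 1*(-8) = 7788 + 8 = 7796)
(z(-121) + 8560)*(l - 5156) = ((28/67)/(-121) + 8560)*(7796 - 5156) = ((28/67)*(-1/121) + 8560)*2640 = (-28/8107 + 8560)*2640 = (69395892/8107)*2640 = 16655014080/737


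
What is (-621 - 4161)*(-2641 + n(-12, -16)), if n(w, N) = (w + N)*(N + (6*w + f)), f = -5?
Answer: 176934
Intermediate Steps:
n(w, N) = (N + w)*(-5 + N + 6*w) (n(w, N) = (w + N)*(N + (6*w - 5)) = (N + w)*(N + (-5 + 6*w)) = (N + w)*(-5 + N + 6*w))
(-621 - 4161)*(-2641 + n(-12, -16)) = (-621 - 4161)*(-2641 + ((-16)² - 5*(-16) - 5*(-12) + 6*(-12)² + 7*(-16)*(-12))) = -4782*(-2641 + (256 + 80 + 60 + 6*144 + 1344)) = -4782*(-2641 + (256 + 80 + 60 + 864 + 1344)) = -4782*(-2641 + 2604) = -4782*(-37) = 176934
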